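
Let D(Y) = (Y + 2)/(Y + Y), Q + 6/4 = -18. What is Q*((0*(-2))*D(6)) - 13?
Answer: -13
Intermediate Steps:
Q = -39/2 (Q = -3/2 - 18 = -39/2 ≈ -19.500)
D(Y) = (2 + Y)/(2*Y) (D(Y) = (2 + Y)/((2*Y)) = (2 + Y)*(1/(2*Y)) = (2 + Y)/(2*Y))
Q*((0*(-2))*D(6)) - 13 = -39*0*(-2)*(1/2)*(2 + 6)/6/2 - 13 = -0*(1/2)*(1/6)*8 - 13 = -0*2/3 - 13 = -39/2*0 - 13 = 0 - 13 = -13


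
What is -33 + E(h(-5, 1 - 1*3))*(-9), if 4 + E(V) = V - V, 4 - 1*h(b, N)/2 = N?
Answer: 3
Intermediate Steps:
h(b, N) = 8 - 2*N
E(V) = -4 (E(V) = -4 + (V - V) = -4 + 0 = -4)
-33 + E(h(-5, 1 - 1*3))*(-9) = -33 - 4*(-9) = -33 + 36 = 3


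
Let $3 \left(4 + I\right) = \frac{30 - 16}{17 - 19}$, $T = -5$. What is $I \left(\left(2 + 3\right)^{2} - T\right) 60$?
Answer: $-11400$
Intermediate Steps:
$I = - \frac{19}{3}$ ($I = -4 + \frac{\left(30 - 16\right) \frac{1}{17 - 19}}{3} = -4 + \frac{14 \frac{1}{-2}}{3} = -4 + \frac{14 \left(- \frac{1}{2}\right)}{3} = -4 + \frac{1}{3} \left(-7\right) = -4 - \frac{7}{3} = - \frac{19}{3} \approx -6.3333$)
$I \left(\left(2 + 3\right)^{2} - T\right) 60 = - \frac{19 \left(\left(2 + 3\right)^{2} - -5\right)}{3} \cdot 60 = - \frac{19 \left(5^{2} + 5\right)}{3} \cdot 60 = - \frac{19 \left(25 + 5\right)}{3} \cdot 60 = \left(- \frac{19}{3}\right) 30 \cdot 60 = \left(-190\right) 60 = -11400$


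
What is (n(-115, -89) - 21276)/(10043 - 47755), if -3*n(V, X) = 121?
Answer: 63949/113136 ≈ 0.56524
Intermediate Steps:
n(V, X) = -121/3 (n(V, X) = -⅓*121 = -121/3)
(n(-115, -89) - 21276)/(10043 - 47755) = (-121/3 - 21276)/(10043 - 47755) = -63949/3/(-37712) = -63949/3*(-1/37712) = 63949/113136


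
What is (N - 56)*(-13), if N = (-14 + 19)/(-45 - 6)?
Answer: 37193/51 ≈ 729.27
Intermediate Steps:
N = -5/51 (N = 5/(-51) = 5*(-1/51) = -5/51 ≈ -0.098039)
(N - 56)*(-13) = (-5/51 - 56)*(-13) = -2861/51*(-13) = 37193/51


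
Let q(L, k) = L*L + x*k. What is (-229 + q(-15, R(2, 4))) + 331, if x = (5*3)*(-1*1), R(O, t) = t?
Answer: 267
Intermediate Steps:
x = -15 (x = 15*(-1) = -15)
q(L, k) = L² - 15*k (q(L, k) = L*L - 15*k = L² - 15*k)
(-229 + q(-15, R(2, 4))) + 331 = (-229 + ((-15)² - 15*4)) + 331 = (-229 + (225 - 60)) + 331 = (-229 + 165) + 331 = -64 + 331 = 267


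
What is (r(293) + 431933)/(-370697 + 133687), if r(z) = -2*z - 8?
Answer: -431339/237010 ≈ -1.8199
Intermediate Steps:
r(z) = -8 - 2*z
(r(293) + 431933)/(-370697 + 133687) = ((-8 - 2*293) + 431933)/(-370697 + 133687) = ((-8 - 586) + 431933)/(-237010) = (-594 + 431933)*(-1/237010) = 431339*(-1/237010) = -431339/237010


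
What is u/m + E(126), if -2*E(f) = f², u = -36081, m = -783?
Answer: -686597/87 ≈ -7891.9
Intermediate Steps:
E(f) = -f²/2
u/m + E(126) = -36081/(-783) - ½*126² = -36081*(-1/783) - ½*15876 = 4009/87 - 7938 = -686597/87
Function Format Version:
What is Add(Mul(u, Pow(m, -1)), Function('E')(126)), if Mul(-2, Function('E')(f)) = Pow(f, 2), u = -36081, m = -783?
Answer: Rational(-686597, 87) ≈ -7891.9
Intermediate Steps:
Function('E')(f) = Mul(Rational(-1, 2), Pow(f, 2))
Add(Mul(u, Pow(m, -1)), Function('E')(126)) = Add(Mul(-36081, Pow(-783, -1)), Mul(Rational(-1, 2), Pow(126, 2))) = Add(Mul(-36081, Rational(-1, 783)), Mul(Rational(-1, 2), 15876)) = Add(Rational(4009, 87), -7938) = Rational(-686597, 87)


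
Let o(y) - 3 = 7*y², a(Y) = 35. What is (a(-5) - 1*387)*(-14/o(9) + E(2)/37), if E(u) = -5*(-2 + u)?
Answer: 2464/285 ≈ 8.6456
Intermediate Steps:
o(y) = 3 + 7*y²
E(u) = 10 - 5*u
(a(-5) - 1*387)*(-14/o(9) + E(2)/37) = (35 - 1*387)*(-14/(3 + 7*9²) + (10 - 5*2)/37) = (35 - 387)*(-14/(3 + 7*81) + (10 - 10)*(1/37)) = -352*(-14/(3 + 567) + 0*(1/37)) = -352*(-14/570 + 0) = -352*(-14*1/570 + 0) = -352*(-7/285 + 0) = -352*(-7/285) = 2464/285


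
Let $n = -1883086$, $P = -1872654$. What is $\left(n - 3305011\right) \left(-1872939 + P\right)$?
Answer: $19432499806521$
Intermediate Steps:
$\left(n - 3305011\right) \left(-1872939 + P\right) = \left(-1883086 - 3305011\right) \left(-1872939 - 1872654\right) = \left(-5188097\right) \left(-3745593\right) = 19432499806521$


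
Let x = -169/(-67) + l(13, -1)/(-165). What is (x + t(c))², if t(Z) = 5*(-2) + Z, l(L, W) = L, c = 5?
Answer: 798684121/122213025 ≈ 6.5352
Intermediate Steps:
t(Z) = -10 + Z
x = 27014/11055 (x = -169/(-67) + 13/(-165) = -169*(-1/67) + 13*(-1/165) = 169/67 - 13/165 = 27014/11055 ≈ 2.4436)
(x + t(c))² = (27014/11055 + (-10 + 5))² = (27014/11055 - 5)² = (-28261/11055)² = 798684121/122213025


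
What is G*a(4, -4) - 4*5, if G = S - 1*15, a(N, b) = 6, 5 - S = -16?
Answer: 16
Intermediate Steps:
S = 21 (S = 5 - 1*(-16) = 5 + 16 = 21)
G = 6 (G = 21 - 1*15 = 21 - 15 = 6)
G*a(4, -4) - 4*5 = 6*6 - 4*5 = 36 - 20 = 16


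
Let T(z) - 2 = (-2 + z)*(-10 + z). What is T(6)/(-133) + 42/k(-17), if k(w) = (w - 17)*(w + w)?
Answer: 1555/10982 ≈ 0.14160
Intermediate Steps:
T(z) = 2 + (-10 + z)*(-2 + z) (T(z) = 2 + (-2 + z)*(-10 + z) = 2 + (-10 + z)*(-2 + z))
k(w) = 2*w*(-17 + w) (k(w) = (-17 + w)*(2*w) = 2*w*(-17 + w))
T(6)/(-133) + 42/k(-17) = (22 + 6² - 12*6)/(-133) + 42/((2*(-17)*(-17 - 17))) = (22 + 36 - 72)*(-1/133) + 42/((2*(-17)*(-34))) = -14*(-1/133) + 42/1156 = 2/19 + 42*(1/1156) = 2/19 + 21/578 = 1555/10982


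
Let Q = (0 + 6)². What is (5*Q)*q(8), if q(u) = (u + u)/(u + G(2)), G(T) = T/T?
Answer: 320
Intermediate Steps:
G(T) = 1
Q = 36 (Q = 6² = 36)
q(u) = 2*u/(1 + u) (q(u) = (u + u)/(u + 1) = (2*u)/(1 + u) = 2*u/(1 + u))
(5*Q)*q(8) = (5*36)*(2*8/(1 + 8)) = 180*(2*8/9) = 180*(2*8*(⅑)) = 180*(16/9) = 320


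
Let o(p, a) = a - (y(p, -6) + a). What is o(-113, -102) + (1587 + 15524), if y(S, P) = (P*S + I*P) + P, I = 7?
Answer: 16481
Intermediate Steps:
y(S, P) = 8*P + P*S (y(S, P) = (P*S + 7*P) + P = (7*P + P*S) + P = 8*P + P*S)
o(p, a) = 48 + 6*p (o(p, a) = a - (-6*(8 + p) + a) = a - ((-48 - 6*p) + a) = a - (-48 + a - 6*p) = a + (48 - a + 6*p) = 48 + 6*p)
o(-113, -102) + (1587 + 15524) = (48 + 6*(-113)) + (1587 + 15524) = (48 - 678) + 17111 = -630 + 17111 = 16481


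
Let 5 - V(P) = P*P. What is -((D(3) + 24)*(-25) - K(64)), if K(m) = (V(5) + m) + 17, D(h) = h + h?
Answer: 811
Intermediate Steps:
D(h) = 2*h
V(P) = 5 - P**2 (V(P) = 5 - P*P = 5 - P**2)
K(m) = -3 + m (K(m) = ((5 - 1*5**2) + m) + 17 = ((5 - 1*25) + m) + 17 = ((5 - 25) + m) + 17 = (-20 + m) + 17 = -3 + m)
-((D(3) + 24)*(-25) - K(64)) = -((2*3 + 24)*(-25) - (-3 + 64)) = -((6 + 24)*(-25) - 1*61) = -(30*(-25) - 61) = -(-750 - 61) = -1*(-811) = 811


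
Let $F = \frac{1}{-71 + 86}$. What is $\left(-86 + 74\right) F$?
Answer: $- \frac{4}{5} \approx -0.8$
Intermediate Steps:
$F = \frac{1}{15} \approx 0.066667$
$\left(-86 + 74\right) F = \left(-86 + 74\right) \frac{1}{15} = \left(-12\right) \frac{1}{15} = - \frac{4}{5}$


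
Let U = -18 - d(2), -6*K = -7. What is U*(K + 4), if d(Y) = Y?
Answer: -310/3 ≈ -103.33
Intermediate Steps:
K = 7/6 (K = -⅙*(-7) = 7/6 ≈ 1.1667)
U = -20 (U = -18 - 1*2 = -18 - 2 = -20)
U*(K + 4) = -20*(7/6 + 4) = -20*31/6 = -310/3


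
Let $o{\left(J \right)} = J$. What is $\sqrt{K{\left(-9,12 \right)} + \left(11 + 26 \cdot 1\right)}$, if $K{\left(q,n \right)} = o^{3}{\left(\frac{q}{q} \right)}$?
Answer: $\sqrt{38} \approx 6.1644$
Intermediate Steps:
$K{\left(q,n \right)} = 1$ ($K{\left(q,n \right)} = \left(\frac{q}{q}\right)^{3} = 1^{3} = 1$)
$\sqrt{K{\left(-9,12 \right)} + \left(11 + 26 \cdot 1\right)} = \sqrt{1 + \left(11 + 26 \cdot 1\right)} = \sqrt{1 + \left(11 + 26\right)} = \sqrt{1 + 37} = \sqrt{38}$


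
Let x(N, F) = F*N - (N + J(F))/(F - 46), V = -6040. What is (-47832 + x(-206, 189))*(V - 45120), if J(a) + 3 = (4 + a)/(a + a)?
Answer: 119969446796900/27027 ≈ 4.4389e+9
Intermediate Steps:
J(a) = -3 + (4 + a)/(2*a) (J(a) = -3 + (4 + a)/(a + a) = -3 + (4 + a)/((2*a)) = -3 + (4 + a)*(1/(2*a)) = -3 + (4 + a)/(2*a))
x(N, F) = F*N - (-5/2 + N + 2/F)/(-46 + F) (x(N, F) = F*N - (N + (-5/2 + 2/F))/(F - 46) = F*N - (-5/2 + N + 2/F)/(-46 + F))
(-47832 + x(-206, 189))*(V - 45120) = (-47832 + (½)*(-4 - 1*189*(-5 + 2*(-206) - 2*(-206)*189² + 92*189*(-206)))/(189*(-46 + 189)))*(-6040 - 45120) = (-47832 + (½)*(1/189)*(-4 - 1*189*(-5 - 412 - 2*(-206)*35721 - 3581928))/143)*(-51160) = (-47832 + (½)*(1/189)*(1/143)*(-4 - 1*189*(-5 - 412 + 14717052 - 3581928)))*(-51160) = (-47832 + (½)*(1/189)*(1/143)*(-4 - 1*189*11134707))*(-51160) = (-47832 + (½)*(1/189)*(1/143)*(-4 - 2104459623))*(-51160) = (-47832 + (½)*(1/189)*(1/143)*(-2104459627))*(-51160) = (-47832 - 2104459627/54054)*(-51160) = -4689970555/54054*(-51160) = 119969446796900/27027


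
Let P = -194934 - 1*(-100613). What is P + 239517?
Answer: 145196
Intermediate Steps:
P = -94321 (P = -194934 + 100613 = -94321)
P + 239517 = -94321 + 239517 = 145196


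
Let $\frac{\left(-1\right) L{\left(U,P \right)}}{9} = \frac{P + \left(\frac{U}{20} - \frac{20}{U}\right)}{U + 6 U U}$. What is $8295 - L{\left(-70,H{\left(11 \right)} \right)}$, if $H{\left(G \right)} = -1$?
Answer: $\frac{3406092369}{410620} \approx 8295.0$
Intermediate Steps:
$L{\left(U,P \right)} = - \frac{9 \left(P - \frac{20}{U} + \frac{U}{20}\right)}{U + 6 U^{2}}$ ($L{\left(U,P \right)} = - 9 \frac{P + \left(\frac{U}{20} - \frac{20}{U}\right)}{U + 6 U U} = - 9 \frac{P + \left(U \frac{1}{20} - \frac{20}{U}\right)}{U + 6 U^{2}} = - 9 \frac{P + \left(\frac{U}{20} - \frac{20}{U}\right)}{U + 6 U^{2}} = - 9 \frac{P + \left(- \frac{20}{U} + \frac{U}{20}\right)}{U + 6 U^{2}} = - 9 \frac{P - \frac{20}{U} + \frac{U}{20}}{U + 6 U^{2}} = - \frac{9 \left(P - \frac{20}{U} + \frac{U}{20}\right)}{U + 6 U^{2}}$)
$8295 - L{\left(-70,H{\left(11 \right)} \right)} = 8295 - \frac{9 \left(400 - \left(-70\right)^{2} - \left(-20\right) \left(-70\right)\right)}{20 \cdot 4900 \left(1 + 6 \left(-70\right)\right)} = 8295 - \frac{9}{20} \cdot \frac{1}{4900} \frac{1}{1 - 420} \left(400 - 4900 - 1400\right) = 8295 - \frac{9}{20} \cdot \frac{1}{4900} \frac{1}{-419} \left(400 - 4900 - 1400\right) = 8295 - \frac{9}{20} \cdot \frac{1}{4900} \left(- \frac{1}{419}\right) \left(-5900\right) = 8295 - \frac{531}{410620} = \frac{3406092369}{410620}$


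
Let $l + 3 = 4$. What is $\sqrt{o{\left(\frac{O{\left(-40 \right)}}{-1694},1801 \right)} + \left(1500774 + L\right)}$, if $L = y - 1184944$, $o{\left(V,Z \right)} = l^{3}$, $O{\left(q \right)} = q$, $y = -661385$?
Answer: $i \sqrt{345554} \approx 587.84 i$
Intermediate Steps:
$l = 1$ ($l = -3 + 4 = 1$)
$o{\left(V,Z \right)} = 1$ ($o{\left(V,Z \right)} = 1^{3} = 1$)
$L = -1846329$ ($L = -661385 - 1184944 = -1846329$)
$\sqrt{o{\left(\frac{O{\left(-40 \right)}}{-1694},1801 \right)} + \left(1500774 + L\right)} = \sqrt{1 + \left(1500774 - 1846329\right)} = \sqrt{1 - 345555} = \sqrt{-345554} = i \sqrt{345554}$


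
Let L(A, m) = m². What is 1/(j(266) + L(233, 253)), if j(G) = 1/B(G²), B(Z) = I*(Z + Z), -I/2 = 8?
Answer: 2264192/144928665727 ≈ 1.5623e-5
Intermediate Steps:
I = -16 (I = -2*8 = -16)
B(Z) = -32*Z (B(Z) = -16*(Z + Z) = -32*Z)
j(G) = -1/(32*G²) (j(G) = 1/(-32*G²) = -1/(32*G²))
1/(j(266) + L(233, 253)) = 1/(-1/32/266² + 253²) = 1/(-1/32*1/70756 + 64009) = 1/(-1/2264192 + 64009) = 1/(144928665727/2264192) = 2264192/144928665727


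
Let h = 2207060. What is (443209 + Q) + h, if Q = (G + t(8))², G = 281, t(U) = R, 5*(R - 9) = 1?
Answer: 68362126/25 ≈ 2.7345e+6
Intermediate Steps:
R = 46/5 (R = 9 + (⅕)*1 = 9 + ⅕ = 46/5 ≈ 9.2000)
t(U) = 46/5
Q = 2105401/25 (Q = (281 + 46/5)² = (1451/5)² = 2105401/25 ≈ 84216.)
(443209 + Q) + h = (443209 + 2105401/25) + 2207060 = 13185626/25 + 2207060 = 68362126/25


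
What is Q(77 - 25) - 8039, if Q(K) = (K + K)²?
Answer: 2777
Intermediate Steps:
Q(K) = 4*K² (Q(K) = (2*K)² = 4*K²)
Q(77 - 25) - 8039 = 4*(77 - 25)² - 8039 = 4*52² - 8039 = 4*2704 - 8039 = 10816 - 8039 = 2777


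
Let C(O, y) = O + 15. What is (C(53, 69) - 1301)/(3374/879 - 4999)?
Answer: 1083807/4390747 ≈ 0.24684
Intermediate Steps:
C(O, y) = 15 + O
(C(53, 69) - 1301)/(3374/879 - 4999) = ((15 + 53) - 1301)/(3374/879 - 4999) = (68 - 1301)/(3374*(1/879) - 4999) = -1233/(3374/879 - 4999) = -1233/(-4390747/879) = -1233*(-879/4390747) = 1083807/4390747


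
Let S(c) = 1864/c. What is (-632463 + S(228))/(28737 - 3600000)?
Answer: 36049925/203561991 ≈ 0.17710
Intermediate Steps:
(-632463 + S(228))/(28737 - 3600000) = (-632463 + 1864/228)/(28737 - 3600000) = (-632463 + 1864*(1/228))/(-3571263) = (-632463 + 466/57)*(-1/3571263) = -36049925/57*(-1/3571263) = 36049925/203561991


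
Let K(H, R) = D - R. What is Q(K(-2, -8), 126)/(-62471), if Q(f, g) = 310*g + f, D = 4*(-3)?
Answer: -39056/62471 ≈ -0.62519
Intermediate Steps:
D = -12
K(H, R) = -12 - R
Q(f, g) = f + 310*g
Q(K(-2, -8), 126)/(-62471) = ((-12 - 1*(-8)) + 310*126)/(-62471) = ((-12 + 8) + 39060)*(-1/62471) = (-4 + 39060)*(-1/62471) = 39056*(-1/62471) = -39056/62471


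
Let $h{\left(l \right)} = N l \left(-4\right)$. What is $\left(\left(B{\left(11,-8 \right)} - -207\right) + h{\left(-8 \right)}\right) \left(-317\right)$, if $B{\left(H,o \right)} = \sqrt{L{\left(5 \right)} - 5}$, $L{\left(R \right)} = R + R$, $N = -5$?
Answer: $-14899 - 317 \sqrt{5} \approx -15608.0$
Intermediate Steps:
$h{\left(l \right)} = 20 l$ ($h{\left(l \right)} = - 5 l \left(-4\right) = 20 l$)
$L{\left(R \right)} = 2 R$
$B{\left(H,o \right)} = \sqrt{5}$ ($B{\left(H,o \right)} = \sqrt{2 \cdot 5 - 5} = \sqrt{10 - 5} = \sqrt{5}$)
$\left(\left(B{\left(11,-8 \right)} - -207\right) + h{\left(-8 \right)}\right) \left(-317\right) = \left(\left(\sqrt{5} - -207\right) + 20 \left(-8\right)\right) \left(-317\right) = \left(\left(\sqrt{5} + 207\right) - 160\right) \left(-317\right) = \left(\left(207 + \sqrt{5}\right) - 160\right) \left(-317\right) = \left(47 + \sqrt{5}\right) \left(-317\right) = -14899 - 317 \sqrt{5}$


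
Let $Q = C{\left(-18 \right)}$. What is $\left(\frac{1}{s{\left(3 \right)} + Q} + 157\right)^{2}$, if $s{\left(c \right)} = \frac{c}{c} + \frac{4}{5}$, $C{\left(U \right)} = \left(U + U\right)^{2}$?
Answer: $\frac{1037908613284}{42107121} \approx 24649.0$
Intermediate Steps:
$C{\left(U \right)} = 4 U^{2}$ ($C{\left(U \right)} = \left(2 U\right)^{2} = 4 U^{2}$)
$s{\left(c \right)} = \frac{9}{5}$ ($s{\left(c \right)} = 1 + 4 \cdot \frac{1}{5} = 1 + \frac{4}{5} = \frac{9}{5}$)
$Q = 1296$ ($Q = 4 \left(-18\right)^{2} = 4 \cdot 324 = 1296$)
$\left(\frac{1}{s{\left(3 \right)} + Q} + 157\right)^{2} = \left(\frac{1}{\frac{9}{5} + 1296} + 157\right)^{2} = \left(\frac{1}{\frac{6489}{5}} + 157\right)^{2} = \left(\frac{5}{6489} + 157\right)^{2} = \left(\frac{1018778}{6489}\right)^{2} = \frac{1037908613284}{42107121}$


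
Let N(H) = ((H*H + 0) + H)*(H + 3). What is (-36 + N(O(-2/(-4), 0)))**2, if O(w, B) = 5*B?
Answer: 1296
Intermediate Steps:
N(H) = (3 + H)*(H + H**2) (N(H) = ((H**2 + 0) + H)*(3 + H) = (H**2 + H)*(3 + H) = (H + H**2)*(3 + H) = (3 + H)*(H + H**2))
(-36 + N(O(-2/(-4), 0)))**2 = (-36 + (5*0)*(3 + (5*0)**2 + 4*(5*0)))**2 = (-36 + 0*(3 + 0**2 + 4*0))**2 = (-36 + 0*(3 + 0 + 0))**2 = (-36 + 0*3)**2 = (-36 + 0)**2 = (-36)**2 = 1296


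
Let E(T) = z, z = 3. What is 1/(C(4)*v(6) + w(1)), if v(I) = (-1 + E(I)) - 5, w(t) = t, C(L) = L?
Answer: -1/11 ≈ -0.090909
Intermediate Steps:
E(T) = 3
v(I) = -3 (v(I) = (-1 + 3) - 5 = 2 - 5 = -3)
1/(C(4)*v(6) + w(1)) = 1/(4*(-3) + 1) = 1/(-12 + 1) = 1/(-11) = -1/11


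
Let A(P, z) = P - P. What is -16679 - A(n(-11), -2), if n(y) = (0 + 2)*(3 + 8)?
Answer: -16679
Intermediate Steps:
n(y) = 22 (n(y) = 2*11 = 22)
A(P, z) = 0
-16679 - A(n(-11), -2) = -16679 - 1*0 = -16679 + 0 = -16679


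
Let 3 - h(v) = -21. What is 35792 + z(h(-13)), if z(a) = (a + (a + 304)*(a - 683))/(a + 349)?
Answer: 13134288/373 ≈ 35213.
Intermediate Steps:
h(v) = 24 (h(v) = 3 - 1*(-21) = 3 + 21 = 24)
z(a) = (a + (-683 + a)*(304 + a))/(349 + a) (z(a) = (a + (304 + a)*(-683 + a))/(349 + a) = (a + (-683 + a)*(304 + a))/(349 + a))
35792 + z(h(-13)) = 35792 + (-207632 + 24² - 378*24)/(349 + 24) = 35792 + (-207632 + 576 - 9072)/373 = 35792 + (1/373)*(-216128) = 35792 - 216128/373 = 13134288/373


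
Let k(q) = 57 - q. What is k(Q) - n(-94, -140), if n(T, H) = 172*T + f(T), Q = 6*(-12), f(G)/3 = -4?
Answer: 16309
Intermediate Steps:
f(G) = -12 (f(G) = 3*(-4) = -12)
Q = -72
n(T, H) = -12 + 172*T (n(T, H) = 172*T - 12 = -12 + 172*T)
k(Q) - n(-94, -140) = (57 - 1*(-72)) - (-12 + 172*(-94)) = (57 + 72) - (-12 - 16168) = 129 - 1*(-16180) = 129 + 16180 = 16309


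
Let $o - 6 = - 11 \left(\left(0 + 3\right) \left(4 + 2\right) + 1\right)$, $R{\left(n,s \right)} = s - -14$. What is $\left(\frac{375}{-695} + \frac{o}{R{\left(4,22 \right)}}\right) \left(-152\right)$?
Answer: $\frac{1174846}{1251} \approx 939.13$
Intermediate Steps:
$R{\left(n,s \right)} = 14 + s$ ($R{\left(n,s \right)} = s + 14 = 14 + s$)
$o = -203$ ($o = 6 - 11 \left(\left(0 + 3\right) \left(4 + 2\right) + 1\right) = 6 - 11 \left(3 \cdot 6 + 1\right) = 6 - 11 \left(18 + 1\right) = 6 - 209 = -203$)
$\left(\frac{375}{-695} + \frac{o}{R{\left(4,22 \right)}}\right) \left(-152\right) = \left(\frac{375}{-695} - \frac{203}{14 + 22}\right) \left(-152\right) = \left(375 \left(- \frac{1}{695}\right) - \frac{203}{36}\right) \left(-152\right) = \left(- \frac{75}{139} - \frac{203}{36}\right) \left(-152\right) = \left(- \frac{30917}{5004}\right) \left(-152\right) = \frac{1174846}{1251}$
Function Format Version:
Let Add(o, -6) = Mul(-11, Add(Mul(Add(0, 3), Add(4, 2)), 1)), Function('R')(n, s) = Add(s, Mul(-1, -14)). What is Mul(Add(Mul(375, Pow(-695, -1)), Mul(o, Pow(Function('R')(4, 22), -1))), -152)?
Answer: Rational(1174846, 1251) ≈ 939.13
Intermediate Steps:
Function('R')(n, s) = Add(14, s) (Function('R')(n, s) = Add(s, 14) = Add(14, s))
o = -203 (o = Add(6, Mul(-11, Add(Mul(Add(0, 3), Add(4, 2)), 1))) = Add(6, Mul(-11, Add(Mul(3, 6), 1))) = Add(6, Mul(-11, Add(18, 1))) = Add(6, Mul(-11, 19)) = Add(6, -209) = -203)
Mul(Add(Mul(375, Pow(-695, -1)), Mul(o, Pow(Function('R')(4, 22), -1))), -152) = Mul(Add(Mul(375, Pow(-695, -1)), Mul(-203, Pow(Add(14, 22), -1))), -152) = Mul(Add(Mul(375, Rational(-1, 695)), Mul(-203, Pow(36, -1))), -152) = Mul(Add(Rational(-75, 139), Mul(-203, Rational(1, 36))), -152) = Mul(Add(Rational(-75, 139), Rational(-203, 36)), -152) = Mul(Rational(-30917, 5004), -152) = Rational(1174846, 1251)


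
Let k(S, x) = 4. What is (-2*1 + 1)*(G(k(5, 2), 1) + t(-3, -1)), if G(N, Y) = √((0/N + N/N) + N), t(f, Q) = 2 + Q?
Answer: -1 - √5 ≈ -3.2361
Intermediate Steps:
G(N, Y) = √(1 + N) (G(N, Y) = √((0 + 1) + N) = √(1 + N))
(-2*1 + 1)*(G(k(5, 2), 1) + t(-3, -1)) = (-2*1 + 1)*(√(1 + 4) + (2 - 1)) = (-2 + 1)*(√5 + 1) = -(1 + √5) = -1 - √5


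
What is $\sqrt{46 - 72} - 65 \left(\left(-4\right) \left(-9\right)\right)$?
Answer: $-2340 + i \sqrt{26} \approx -2340.0 + 5.099 i$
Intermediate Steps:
$\sqrt{46 - 72} - 65 \left(\left(-4\right) \left(-9\right)\right) = \sqrt{-26} - 2340 = i \sqrt{26} - 2340 = -2340 + i \sqrt{26}$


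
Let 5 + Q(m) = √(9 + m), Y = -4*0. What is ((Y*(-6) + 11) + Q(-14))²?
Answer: (6 + I*√5)² ≈ 31.0 + 26.833*I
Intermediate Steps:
Y = 0
Q(m) = -5 + √(9 + m)
((Y*(-6) + 11) + Q(-14))² = ((0*(-6) + 11) + (-5 + √(9 - 14)))² = ((0 + 11) + (-5 + √(-5)))² = (11 + (-5 + I*√5))² = (6 + I*√5)²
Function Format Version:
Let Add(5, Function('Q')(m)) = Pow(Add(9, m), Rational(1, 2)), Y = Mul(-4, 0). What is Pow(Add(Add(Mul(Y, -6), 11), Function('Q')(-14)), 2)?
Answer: Pow(Add(6, Mul(I, Pow(5, Rational(1, 2)))), 2) ≈ Add(31.000, Mul(26.833, I))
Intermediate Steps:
Y = 0
Function('Q')(m) = Add(-5, Pow(Add(9, m), Rational(1, 2)))
Pow(Add(Add(Mul(Y, -6), 11), Function('Q')(-14)), 2) = Pow(Add(Add(Mul(0, -6), 11), Add(-5, Pow(Add(9, -14), Rational(1, 2)))), 2) = Pow(Add(Add(0, 11), Add(-5, Pow(-5, Rational(1, 2)))), 2) = Pow(Add(11, Add(-5, Mul(I, Pow(5, Rational(1, 2))))), 2) = Pow(Add(6, Mul(I, Pow(5, Rational(1, 2)))), 2)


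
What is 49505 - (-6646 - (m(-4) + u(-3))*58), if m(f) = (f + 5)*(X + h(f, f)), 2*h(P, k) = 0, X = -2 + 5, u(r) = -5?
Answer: 56035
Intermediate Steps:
X = 3
h(P, k) = 0 (h(P, k) = (½)*0 = 0)
m(f) = 15 + 3*f (m(f) = (f + 5)*(3 + 0) = (5 + f)*3 = 15 + 3*f)
49505 - (-6646 - (m(-4) + u(-3))*58) = 49505 - (-6646 - ((15 + 3*(-4)) - 5)*58) = 49505 - (-6646 - ((15 - 12) - 5)*58) = 49505 - (-6646 - (3 - 5)*58) = 49505 - (-6646 - (-2)*58) = 49505 - (-6646 - 1*(-116)) = 49505 - (-6646 + 116) = 49505 - 1*(-6530) = 49505 + 6530 = 56035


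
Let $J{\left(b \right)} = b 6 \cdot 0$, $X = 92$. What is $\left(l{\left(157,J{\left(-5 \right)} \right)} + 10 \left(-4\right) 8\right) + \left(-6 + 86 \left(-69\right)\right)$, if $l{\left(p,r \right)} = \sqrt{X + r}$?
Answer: $-6260 + 2 \sqrt{23} \approx -6250.4$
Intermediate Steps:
$J{\left(b \right)} = 0$ ($J{\left(b \right)} = 6 b 0 = 0$)
$l{\left(p,r \right)} = \sqrt{92 + r}$
$\left(l{\left(157,J{\left(-5 \right)} \right)} + 10 \left(-4\right) 8\right) + \left(-6 + 86 \left(-69\right)\right) = \left(\sqrt{92 + 0} + 10 \left(-4\right) 8\right) + \left(-6 + 86 \left(-69\right)\right) = \left(\sqrt{92} - 320\right) - 5940 = \left(2 \sqrt{23} - 320\right) - 5940 = \left(-320 + 2 \sqrt{23}\right) - 5940 = -6260 + 2 \sqrt{23}$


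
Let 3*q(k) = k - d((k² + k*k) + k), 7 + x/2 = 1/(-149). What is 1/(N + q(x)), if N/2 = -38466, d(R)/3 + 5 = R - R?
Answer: -149/11462819 ≈ -1.2999e-5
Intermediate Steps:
d(R) = -15 (d(R) = -15 + 3*(R - R) = -15 + 3*0 = -15 + 0 = -15)
x = -2088/149 (x = -14 + 2/(-149) = -14 + 2*(-1/149) = -14 - 2/149 = -2088/149 ≈ -14.013)
q(k) = 5 + k/3 (q(k) = (k - 1*(-15))/3 = (k + 15)/3 = (15 + k)/3 = 5 + k/3)
N = -76932 (N = 2*(-38466) = -76932)
1/(N + q(x)) = 1/(-76932 + (5 + (⅓)*(-2088/149))) = 1/(-76932 + (5 - 696/149)) = 1/(-76932 + 49/149) = 1/(-11462819/149) = -149/11462819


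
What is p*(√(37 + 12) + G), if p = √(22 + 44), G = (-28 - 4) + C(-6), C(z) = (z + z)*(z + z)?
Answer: 119*√66 ≈ 966.76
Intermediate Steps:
C(z) = 4*z² (C(z) = (2*z)*(2*z) = 4*z²)
G = 112 (G = (-28 - 4) + 4*(-6)² = -32 + 4*36 = -32 + 144 = 112)
p = √66 ≈ 8.1240
p*(√(37 + 12) + G) = √66*(√(37 + 12) + 112) = √66*(√49 + 112) = √66*(7 + 112) = √66*119 = 119*√66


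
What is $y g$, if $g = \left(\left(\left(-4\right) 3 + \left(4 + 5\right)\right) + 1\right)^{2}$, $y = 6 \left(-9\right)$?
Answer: $-216$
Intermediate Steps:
$y = -54$
$g = 4$ ($g = \left(\left(-12 + 9\right) + 1\right)^{2} = \left(-3 + 1\right)^{2} = \left(-2\right)^{2} = 4$)
$y g = \left(-54\right) 4 = -216$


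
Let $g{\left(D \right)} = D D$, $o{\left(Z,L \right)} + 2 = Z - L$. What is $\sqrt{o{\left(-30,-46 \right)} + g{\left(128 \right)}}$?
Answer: $3 \sqrt{1822} \approx 128.05$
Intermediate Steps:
$o{\left(Z,L \right)} = -2 + Z - L$ ($o{\left(Z,L \right)} = -2 - \left(L - Z\right) = -2 + Z - L$)
$g{\left(D \right)} = D^{2}$
$\sqrt{o{\left(-30,-46 \right)} + g{\left(128 \right)}} = \sqrt{\left(-2 - 30 - -46\right) + 128^{2}} = \sqrt{\left(-2 - 30 + 46\right) + 16384} = \sqrt{14 + 16384} = \sqrt{16398} = 3 \sqrt{1822}$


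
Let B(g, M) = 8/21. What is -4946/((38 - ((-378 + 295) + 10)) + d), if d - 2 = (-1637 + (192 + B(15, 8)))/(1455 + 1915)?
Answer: -350028420/7966673 ≈ -43.937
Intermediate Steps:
B(g, M) = 8/21 (B(g, M) = 8*(1/21) = 8/21)
d = 111203/70770 (d = 2 + (-1637 + (192 + 8/21))/(1455 + 1915) = 2 + (-1637 + 4040/21)/3370 = 2 - 30337/21*1/3370 = 2 - 30337/70770 = 111203/70770 ≈ 1.5713)
-4946/((38 - ((-378 + 295) + 10)) + d) = -4946/((38 - ((-378 + 295) + 10)) + 111203/70770) = -4946/((38 - (-83 + 10)) + 111203/70770) = -4946/((38 - 1*(-73)) + 111203/70770) = -4946/((38 + 73) + 111203/70770) = -4946/(111 + 111203/70770) = -4946/7966673/70770 = -4946*70770/7966673 = -350028420/7966673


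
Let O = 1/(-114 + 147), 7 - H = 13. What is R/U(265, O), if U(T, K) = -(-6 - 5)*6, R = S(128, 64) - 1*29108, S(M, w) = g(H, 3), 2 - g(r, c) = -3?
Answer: -9701/22 ≈ -440.95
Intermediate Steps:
H = -6 (H = 7 - 1*13 = 7 - 13 = -6)
g(r, c) = 5 (g(r, c) = 2 - 1*(-3) = 2 + 3 = 5)
S(M, w) = 5
O = 1/33 ≈ 0.030303
R = -29103 (R = 5 - 1*29108 = 5 - 29108 = -29103)
U(T, K) = 66 (U(T, K) = -(-11)*6 = -1*(-66) = 66)
R/U(265, O) = -29103/66 = -29103*1/66 = -9701/22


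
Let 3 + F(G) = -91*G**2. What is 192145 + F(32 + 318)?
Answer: -10955358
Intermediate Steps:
F(G) = -3 - 91*G**2
192145 + F(32 + 318) = 192145 + (-3 - 91*(32 + 318)**2) = 192145 + (-3 - 91*350**2) = 192145 + (-3 - 91*122500) = 192145 + (-3 - 11147500) = 192145 - 11147503 = -10955358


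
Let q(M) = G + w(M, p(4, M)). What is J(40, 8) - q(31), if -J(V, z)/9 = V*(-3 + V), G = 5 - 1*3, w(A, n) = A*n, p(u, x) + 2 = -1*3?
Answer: -13167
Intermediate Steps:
p(u, x) = -5 (p(u, x) = -2 - 1*3 = -2 - 3 = -5)
G = 2 (G = 5 - 3 = 2)
J(V, z) = -9*V*(-3 + V)
q(M) = 2 - 5*M (q(M) = 2 + M*(-5) = 2 - 5*M)
J(40, 8) - q(31) = 9*40*(3 - 1*40) - (2 - 5*31) = 9*40*(3 - 40) - (2 - 155) = 9*40*(-37) - 1*(-153) = -13320 + 153 = -13167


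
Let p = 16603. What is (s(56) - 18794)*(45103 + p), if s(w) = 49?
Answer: -1156678970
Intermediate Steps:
(s(56) - 18794)*(45103 + p) = (49 - 18794)*(45103 + 16603) = -18745*61706 = -1156678970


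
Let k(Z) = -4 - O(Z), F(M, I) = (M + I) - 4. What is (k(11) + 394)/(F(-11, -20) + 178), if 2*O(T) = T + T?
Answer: 379/143 ≈ 2.6503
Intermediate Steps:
F(M, I) = -4 + I + M (F(M, I) = (I + M) - 4 = -4 + I + M)
O(T) = T (O(T) = (T + T)/2 = (2*T)/2 = T)
k(Z) = -4 - Z
(k(11) + 394)/(F(-11, -20) + 178) = ((-4 - 1*11) + 394)/((-4 - 20 - 11) + 178) = ((-4 - 11) + 394)/(-35 + 178) = (-15 + 394)/143 = 379*(1/143) = 379/143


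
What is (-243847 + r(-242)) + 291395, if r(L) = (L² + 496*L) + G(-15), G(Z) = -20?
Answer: -13940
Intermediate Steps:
r(L) = -20 + L² + 496*L (r(L) = (L² + 496*L) - 20 = -20 + L² + 496*L)
(-243847 + r(-242)) + 291395 = (-243847 + (-20 + (-242)² + 496*(-242))) + 291395 = (-243847 + (-20 + 58564 - 120032)) + 291395 = (-243847 - 61488) + 291395 = -305335 + 291395 = -13940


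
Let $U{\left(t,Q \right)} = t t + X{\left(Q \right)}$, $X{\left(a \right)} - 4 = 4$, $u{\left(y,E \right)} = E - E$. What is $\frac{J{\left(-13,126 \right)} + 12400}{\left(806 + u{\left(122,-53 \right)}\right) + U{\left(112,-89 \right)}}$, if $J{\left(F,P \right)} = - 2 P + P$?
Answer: $\frac{6137}{6679} \approx 0.91885$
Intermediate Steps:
$u{\left(y,E \right)} = 0$
$X{\left(a \right)} = 8$ ($X{\left(a \right)} = 4 + 4 = 8$)
$U{\left(t,Q \right)} = 8 + t^{2}$ ($U{\left(t,Q \right)} = t t + 8 = t^{2} + 8 = 8 + t^{2}$)
$J{\left(F,P \right)} = - P$
$\frac{J{\left(-13,126 \right)} + 12400}{\left(806 + u{\left(122,-53 \right)}\right) + U{\left(112,-89 \right)}} = \frac{\left(-1\right) 126 + 12400}{\left(806 + 0\right) + \left(8 + 112^{2}\right)} = \frac{-126 + 12400}{806 + \left(8 + 12544\right)} = \frac{12274}{806 + 12552} = \frac{12274}{13358} = 12274 \cdot \frac{1}{13358} = \frac{6137}{6679}$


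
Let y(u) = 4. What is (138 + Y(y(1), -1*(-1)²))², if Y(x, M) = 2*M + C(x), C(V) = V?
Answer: 19600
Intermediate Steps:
Y(x, M) = x + 2*M (Y(x, M) = 2*M + x = x + 2*M)
(138 + Y(y(1), -1*(-1)²))² = (138 + (4 + 2*(-1*(-1)²)))² = (138 + (4 + 2*(-1*1)))² = (138 + (4 + 2*(-1)))² = (138 + (4 - 2))² = (138 + 2)² = 140² = 19600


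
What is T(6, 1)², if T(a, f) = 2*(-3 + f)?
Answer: 16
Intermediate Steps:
T(a, f) = -6 + 2*f
T(6, 1)² = (-6 + 2*1)² = (-6 + 2)² = (-4)² = 16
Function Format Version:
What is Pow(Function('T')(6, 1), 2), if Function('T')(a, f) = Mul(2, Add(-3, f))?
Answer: 16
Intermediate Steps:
Function('T')(a, f) = Add(-6, Mul(2, f))
Pow(Function('T')(6, 1), 2) = Pow(Add(-6, Mul(2, 1)), 2) = Pow(Add(-6, 2), 2) = Pow(-4, 2) = 16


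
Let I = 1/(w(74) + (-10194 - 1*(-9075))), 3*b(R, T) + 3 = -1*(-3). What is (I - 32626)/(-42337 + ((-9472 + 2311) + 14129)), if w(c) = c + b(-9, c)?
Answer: 34094171/36960605 ≈ 0.92245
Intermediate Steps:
b(R, T) = 0 (b(R, T) = -1 + (-1*(-3))/3 = -1 + (⅓)*3 = -1 + 1 = 0)
w(c) = c (w(c) = c + 0 = c)
I = -1/1045 (I = 1/(74 + (-10194 - 1*(-9075))) = 1/(74 + (-10194 + 9075)) = 1/(74 - 1119) = 1/(-1045) = -1/1045 ≈ -0.00095694)
(I - 32626)/(-42337 + ((-9472 + 2311) + 14129)) = (-1/1045 - 32626)/(-42337 + ((-9472 + 2311) + 14129)) = -34094171/(1045*(-42337 + (-7161 + 14129))) = -34094171/(1045*(-42337 + 6968)) = -34094171/1045/(-35369) = -34094171/1045*(-1/35369) = 34094171/36960605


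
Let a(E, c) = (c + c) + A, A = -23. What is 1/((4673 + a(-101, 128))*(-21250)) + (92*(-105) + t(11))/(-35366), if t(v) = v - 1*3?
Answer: 503122547317/1843496957500 ≈ 0.27292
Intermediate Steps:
t(v) = -3 + v (t(v) = v - 3 = -3 + v)
a(E, c) = -23 + 2*c (a(E, c) = (c + c) - 23 = 2*c - 23 = -23 + 2*c)
1/((4673 + a(-101, 128))*(-21250)) + (92*(-105) + t(11))/(-35366) = 1/((4673 + (-23 + 2*128))*(-21250)) + (92*(-105) + (-3 + 11))/(-35366) = -1/21250/(4673 + (-23 + 256)) + (-9660 + 8)*(-1/35366) = -1/21250/(4673 + 233) - 9652*(-1/35366) = -1/21250/4906 + 4826/17683 = (1/4906)*(-1/21250) + 4826/17683 = -1/104252500 + 4826/17683 = 503122547317/1843496957500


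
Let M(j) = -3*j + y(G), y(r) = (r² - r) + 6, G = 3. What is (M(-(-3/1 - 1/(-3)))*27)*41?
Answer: 4428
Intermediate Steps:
y(r) = 6 + r² - r
M(j) = 12 - 3*j (M(j) = -3*j + (6 + 3² - 1*3) = -3*j + (6 + 9 - 3) = -3*j + 12 = 12 - 3*j)
(M(-(-3/1 - 1/(-3)))*27)*41 = ((12 - (-3)*(-3/1 - 1/(-3)))*27)*41 = ((12 - (-3)*(-3*1 - 1*(-⅓)))*27)*41 = ((12 - (-3)*(-3 + ⅓))*27)*41 = ((12 - (-3)*(-8)/3)*27)*41 = ((12 - 3*8/3)*27)*41 = ((12 - 8)*27)*41 = (4*27)*41 = 108*41 = 4428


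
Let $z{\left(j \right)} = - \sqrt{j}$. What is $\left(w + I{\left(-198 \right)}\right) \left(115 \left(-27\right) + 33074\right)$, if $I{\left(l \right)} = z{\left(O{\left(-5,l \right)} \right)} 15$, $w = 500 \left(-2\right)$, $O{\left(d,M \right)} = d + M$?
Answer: $-29969000 - 449535 i \sqrt{203} \approx -2.9969 \cdot 10^{7} - 6.4049 \cdot 10^{6} i$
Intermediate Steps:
$O{\left(d,M \right)} = M + d$
$w = -1000$
$I{\left(l \right)} = - 15 \sqrt{-5 + l}$ ($I{\left(l \right)} = - \sqrt{l - 5} \cdot 15 = - \sqrt{-5 + l} 15 = - 15 \sqrt{-5 + l}$)
$\left(w + I{\left(-198 \right)}\right) \left(115 \left(-27\right) + 33074\right) = \left(-1000 - 15 \sqrt{-5 - 198}\right) \left(115 \left(-27\right) + 33074\right) = \left(-1000 - 15 \sqrt{-203}\right) \left(-3105 + 33074\right) = \left(-1000 - 15 i \sqrt{203}\right) 29969 = -29969000 - 449535 i \sqrt{203}$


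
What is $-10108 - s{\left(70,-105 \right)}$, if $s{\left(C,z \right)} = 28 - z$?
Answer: $-10241$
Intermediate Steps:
$-10108 - s{\left(70,-105 \right)} = -10108 - \left(28 - -105\right) = -10108 - \left(28 + 105\right) = -10108 - 133 = -10241$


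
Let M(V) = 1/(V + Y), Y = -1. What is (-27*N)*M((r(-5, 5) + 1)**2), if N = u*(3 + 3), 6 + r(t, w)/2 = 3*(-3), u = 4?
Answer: -27/35 ≈ -0.77143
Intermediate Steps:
r(t, w) = -30 (r(t, w) = -12 + 2*(3*(-3)) = -12 + 2*(-9) = -12 - 18 = -30)
N = 24 (N = 4*(3 + 3) = 4*6 = 24)
M(V) = 1/(-1 + V) (M(V) = 1/(V - 1) = 1/(-1 + V))
(-27*N)*M((r(-5, 5) + 1)**2) = (-27*24)/(-1 + (-30 + 1)**2) = -648/(-1 + (-29)**2) = -648/(-1 + 841) = -648/840 = -648*1/840 = -27/35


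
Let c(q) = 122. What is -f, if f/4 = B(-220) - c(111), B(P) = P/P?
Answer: 484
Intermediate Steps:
B(P) = 1
f = -484 (f = 4*(1 - 1*122) = 4*(1 - 122) = 4*(-121) = -484)
-f = -1*(-484) = 484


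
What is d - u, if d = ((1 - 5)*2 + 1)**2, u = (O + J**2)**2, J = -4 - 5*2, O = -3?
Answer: -37200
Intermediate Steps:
J = -14 (J = -4 - 10 = -14)
u = 37249 (u = (-3 + (-14)**2)**2 = (-3 + 196)**2 = 193**2 = 37249)
d = 49 (d = (-4*2 + 1)**2 = (-8 + 1)**2 = (-7)**2 = 49)
d - u = 49 - 1*37249 = 49 - 37249 = -37200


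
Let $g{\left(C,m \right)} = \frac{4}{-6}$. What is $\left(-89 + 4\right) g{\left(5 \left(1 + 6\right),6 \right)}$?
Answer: $\frac{170}{3} \approx 56.667$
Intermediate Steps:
$g{\left(C,m \right)} = - \frac{2}{3}$ ($g{\left(C,m \right)} = 4 \left(- \frac{1}{6}\right) = - \frac{2}{3}$)
$\left(-89 + 4\right) g{\left(5 \left(1 + 6\right),6 \right)} = \left(-89 + 4\right) \left(- \frac{2}{3}\right) = \left(-85\right) \left(- \frac{2}{3}\right) = \frac{170}{3}$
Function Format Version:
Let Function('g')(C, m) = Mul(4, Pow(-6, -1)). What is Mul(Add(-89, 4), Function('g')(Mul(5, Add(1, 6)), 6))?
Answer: Rational(170, 3) ≈ 56.667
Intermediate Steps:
Function('g')(C, m) = Rational(-2, 3) (Function('g')(C, m) = Mul(4, Rational(-1, 6)) = Rational(-2, 3))
Mul(Add(-89, 4), Function('g')(Mul(5, Add(1, 6)), 6)) = Mul(Add(-89, 4), Rational(-2, 3)) = Mul(-85, Rational(-2, 3)) = Rational(170, 3)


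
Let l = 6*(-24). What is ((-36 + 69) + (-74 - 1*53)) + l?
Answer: -238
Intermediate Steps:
l = -144
((-36 + 69) + (-74 - 1*53)) + l = ((-36 + 69) + (-74 - 1*53)) - 144 = (33 + (-74 - 53)) - 144 = (33 - 127) - 144 = -94 - 144 = -238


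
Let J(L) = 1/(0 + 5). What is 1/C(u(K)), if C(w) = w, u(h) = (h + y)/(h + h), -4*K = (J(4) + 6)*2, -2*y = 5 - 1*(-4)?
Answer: 31/38 ≈ 0.81579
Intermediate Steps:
J(L) = 1/5
y = -9/2 (y = -(5 - 1*(-4))/2 = -(5 + 4)/2 = -1/2*9 = -9/2 ≈ -4.5000)
K = -31/10 (K = -(1/5 + 6)*2/4 = -31*2/20 = -1/4*62/5 = -31/10 ≈ -3.1000)
u(h) = (-9/2 + h)/(2*h) (u(h) = (h - 9/2)/(h + h) = (-9/2 + h)/((2*h)) = (-9/2 + h)*(1/(2*h)) = (-9/2 + h)/(2*h))
1/C(u(K)) = 1/((-9 + 2*(-31/10))/(4*(-31/10))) = 1/((1/4)*(-10/31)*(-9 - 31/5)) = 1/((1/4)*(-10/31)*(-76/5)) = 1/(38/31) = 31/38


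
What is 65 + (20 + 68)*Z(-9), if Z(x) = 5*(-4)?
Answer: -1695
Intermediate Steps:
Z(x) = -20
65 + (20 + 68)*Z(-9) = 65 + (20 + 68)*(-20) = 65 + 88*(-20) = 65 - 1760 = -1695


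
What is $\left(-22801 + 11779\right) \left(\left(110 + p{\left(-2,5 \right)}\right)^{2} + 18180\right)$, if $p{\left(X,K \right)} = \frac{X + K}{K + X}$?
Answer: $-336182022$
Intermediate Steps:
$p{\left(X,K \right)} = 1$ ($p{\left(X,K \right)} = \frac{K + X}{K + X} = 1$)
$\left(-22801 + 11779\right) \left(\left(110 + p{\left(-2,5 \right)}\right)^{2} + 18180\right) = \left(-22801 + 11779\right) \left(\left(110 + 1\right)^{2} + 18180\right) = - 11022 \left(111^{2} + 18180\right) = - 11022 \left(12321 + 18180\right) = \left(-11022\right) 30501 = -336182022$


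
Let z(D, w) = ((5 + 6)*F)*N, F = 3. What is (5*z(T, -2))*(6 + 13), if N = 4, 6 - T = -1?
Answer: 12540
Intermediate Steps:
T = 7 (T = 6 - 1*(-1) = 6 + 1 = 7)
z(D, w) = 132 (z(D, w) = ((5 + 6)*3)*4 = (11*3)*4 = 33*4 = 132)
(5*z(T, -2))*(6 + 13) = (5*132)*(6 + 13) = 660*19 = 12540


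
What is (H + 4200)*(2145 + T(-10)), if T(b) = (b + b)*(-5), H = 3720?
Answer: 17780400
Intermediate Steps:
T(b) = -10*b (T(b) = (2*b)*(-5) = -10*b)
(H + 4200)*(2145 + T(-10)) = (3720 + 4200)*(2145 - 10*(-10)) = 7920*(2145 + 100) = 7920*2245 = 17780400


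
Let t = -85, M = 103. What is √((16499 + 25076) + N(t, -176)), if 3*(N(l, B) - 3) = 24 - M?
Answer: √373965/3 ≈ 203.84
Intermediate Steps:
N(l, B) = -70/3 (N(l, B) = 3 + (24 - 1*103)/3 = 3 + (24 - 103)/3 = 3 + (⅓)*(-79) = 3 - 79/3 = -70/3)
√((16499 + 25076) + N(t, -176)) = √((16499 + 25076) - 70/3) = √(41575 - 70/3) = √(124655/3) = √373965/3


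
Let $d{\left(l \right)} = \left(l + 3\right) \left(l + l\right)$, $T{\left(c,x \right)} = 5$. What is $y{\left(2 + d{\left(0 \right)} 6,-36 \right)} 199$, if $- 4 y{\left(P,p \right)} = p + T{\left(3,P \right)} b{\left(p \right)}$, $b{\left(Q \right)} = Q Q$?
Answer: $-320589$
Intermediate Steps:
$d{\left(l \right)} = 2 l \left(3 + l\right)$ ($d{\left(l \right)} = \left(3 + l\right) 2 l = 2 l \left(3 + l\right)$)
$b{\left(Q \right)} = Q^{2}$
$y{\left(P,p \right)} = - \frac{5 p^{2}}{4} - \frac{p}{4}$ ($y{\left(P,p \right)} = - \frac{p + 5 p^{2}}{4} = - \frac{5 p^{2}}{4} - \frac{p}{4}$)
$y{\left(2 + d{\left(0 \right)} 6,-36 \right)} 199 = \frac{1}{4} \left(-36\right) \left(-1 - -180\right) 199 = \frac{1}{4} \left(-36\right) \left(-1 + 180\right) 199 = \frac{1}{4} \left(-36\right) 179 \cdot 199 = \left(-1611\right) 199 = -320589$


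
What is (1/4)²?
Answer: 1/16 ≈ 0.062500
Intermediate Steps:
(1/4)² = (¼)² = 1/16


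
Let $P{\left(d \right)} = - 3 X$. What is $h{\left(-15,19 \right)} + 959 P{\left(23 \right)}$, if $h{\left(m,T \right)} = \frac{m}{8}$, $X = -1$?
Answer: $\frac{23001}{8} \approx 2875.1$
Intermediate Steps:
$P{\left(d \right)} = 3$ ($P{\left(d \right)} = \left(-3\right) \left(-1\right) = 3$)
$h{\left(m,T \right)} = \frac{m}{8}$ ($h{\left(m,T \right)} = m \frac{1}{8} = \frac{m}{8}$)
$h{\left(-15,19 \right)} + 959 P{\left(23 \right)} = \frac{1}{8} \left(-15\right) + 959 \cdot 3 = - \frac{15}{8} + 2877 = \frac{23001}{8}$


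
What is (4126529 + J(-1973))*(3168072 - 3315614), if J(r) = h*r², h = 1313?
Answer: -754718598382652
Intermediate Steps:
J(r) = 1313*r²
(4126529 + J(-1973))*(3168072 - 3315614) = (4126529 + 1313*(-1973)²)*(3168072 - 3315614) = (4126529 + 1313*3892729)*(-147542) = (4126529 + 5111153177)*(-147542) = 5115279706*(-147542) = -754718598382652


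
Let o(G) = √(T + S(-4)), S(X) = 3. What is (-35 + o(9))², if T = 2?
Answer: (35 - √5)² ≈ 1073.5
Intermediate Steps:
o(G) = √5 (o(G) = √(2 + 3) = √5)
(-35 + o(9))² = (-35 + √5)²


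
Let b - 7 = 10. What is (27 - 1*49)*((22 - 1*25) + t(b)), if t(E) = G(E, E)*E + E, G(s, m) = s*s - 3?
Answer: -107272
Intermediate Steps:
b = 17 (b = 7 + 10 = 17)
G(s, m) = -3 + s² (G(s, m) = s² - 3 = -3 + s²)
t(E) = E + E*(-3 + E²) (t(E) = (-3 + E²)*E + E = E*(-3 + E²) + E = E + E*(-3 + E²))
(27 - 1*49)*((22 - 1*25) + t(b)) = (27 - 1*49)*((22 - 1*25) + 17*(-2 + 17²)) = (27 - 49)*((22 - 25) + 17*(-2 + 289)) = -22*(-3 + 17*287) = -22*(-3 + 4879) = -22*4876 = -107272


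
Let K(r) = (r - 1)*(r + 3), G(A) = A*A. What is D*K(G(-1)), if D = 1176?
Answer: 0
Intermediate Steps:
G(A) = A**2
K(r) = (-1 + r)*(3 + r)
D*K(G(-1)) = 1176*(-3 + ((-1)**2)**2 + 2*(-1)**2) = 1176*(-3 + 1**2 + 2*1) = 1176*(-3 + 1 + 2) = 1176*0 = 0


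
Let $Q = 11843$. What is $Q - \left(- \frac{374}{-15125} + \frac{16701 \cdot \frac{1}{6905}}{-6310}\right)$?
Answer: $\frac{28380272963357}{2396380250} \approx 11843.0$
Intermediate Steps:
$Q - \left(- \frac{374}{-15125} + \frac{16701 \cdot \frac{1}{6905}}{-6310}\right) = 11843 - \left(- \frac{374}{-15125} + \frac{16701 \cdot \frac{1}{6905}}{-6310}\right) = 11843 - \left(\left(-374\right) \left(- \frac{1}{15125}\right) + 16701 \cdot \frac{1}{6905} \left(- \frac{1}{6310}\right)\right) = 11843 - \left(\frac{34}{1375} + \frac{16701}{6905} \left(- \frac{1}{6310}\right)\right) = 11843 - \left(\frac{34}{1375} - \frac{16701}{43570550}\right) = 11843 - \frac{58337393}{2396380250} = \frac{28380272963357}{2396380250}$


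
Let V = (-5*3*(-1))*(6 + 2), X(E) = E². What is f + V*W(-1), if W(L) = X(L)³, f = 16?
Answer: 136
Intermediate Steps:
W(L) = L⁶ (W(L) = (L²)³ = L⁶)
V = 120 (V = -15*(-1)*8 = 15*8 = 120)
f + V*W(-1) = 16 + 120*(-1)⁶ = 16 + 120*1 = 16 + 120 = 136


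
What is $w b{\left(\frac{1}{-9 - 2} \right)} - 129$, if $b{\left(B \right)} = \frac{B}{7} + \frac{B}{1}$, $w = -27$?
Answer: $- \frac{9717}{77} \approx -126.19$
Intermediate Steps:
$b{\left(B \right)} = \frac{8 B}{7}$ ($b{\left(B \right)} = B \frac{1}{7} + B 1 = \frac{B}{7} + B = \frac{8 B}{7}$)
$w b{\left(\frac{1}{-9 - 2} \right)} - 129 = - 27 \frac{8}{7 \left(-9 - 2\right)} - 129 = - 27 \frac{8}{7 \left(-11\right)} - 129 = - 27 \cdot \frac{8}{7} \left(- \frac{1}{11}\right) - 129 = \left(-27\right) \left(- \frac{8}{77}\right) - 129 = \frac{216}{77} - 129 = - \frac{9717}{77}$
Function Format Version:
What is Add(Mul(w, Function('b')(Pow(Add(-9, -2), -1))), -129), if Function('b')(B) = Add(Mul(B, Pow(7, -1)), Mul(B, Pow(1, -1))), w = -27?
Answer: Rational(-9717, 77) ≈ -126.19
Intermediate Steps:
Function('b')(B) = Mul(Rational(8, 7), B) (Function('b')(B) = Add(Mul(B, Rational(1, 7)), Mul(B, 1)) = Add(Mul(Rational(1, 7), B), B) = Mul(Rational(8, 7), B))
Add(Mul(w, Function('b')(Pow(Add(-9, -2), -1))), -129) = Add(Mul(-27, Mul(Rational(8, 7), Pow(Add(-9, -2), -1))), -129) = Add(Mul(-27, Mul(Rational(8, 7), Pow(-11, -1))), -129) = Add(Mul(-27, Mul(Rational(8, 7), Rational(-1, 11))), -129) = Add(Mul(-27, Rational(-8, 77)), -129) = Add(Rational(216, 77), -129) = Rational(-9717, 77)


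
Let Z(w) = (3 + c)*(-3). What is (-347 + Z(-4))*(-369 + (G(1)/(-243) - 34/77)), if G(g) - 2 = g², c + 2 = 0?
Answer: 115214200/891 ≈ 1.2931e+5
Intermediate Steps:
c = -2 (c = -2 + 0 = -2)
G(g) = 2 + g²
Z(w) = -3 (Z(w) = (3 - 2)*(-3) = 1*(-3) = -3)
(-347 + Z(-4))*(-369 + (G(1)/(-243) - 34/77)) = (-347 - 3)*(-369 + ((2 + 1²)/(-243) - 34/77)) = -350*(-369 + ((2 + 1)*(-1/243) - 34*1/77)) = -350*(-369 + (3*(-1/243) - 34/77)) = -350*(-369 + (-1/81 - 34/77)) = -350*(-369 - 2831/6237) = -350*(-2304284/6237) = 115214200/891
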